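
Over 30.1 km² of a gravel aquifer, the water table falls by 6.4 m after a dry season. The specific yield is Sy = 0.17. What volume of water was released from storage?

A = 30.1 km² = 3.01 × 10^7 m²
ΔV = Sy × A × Δh = 0.17 × 3.01 × 10^7 m² × 6.4 m = 3.275 × 10^7 m³

ΔV ≈ 3.27 × 10^7 m³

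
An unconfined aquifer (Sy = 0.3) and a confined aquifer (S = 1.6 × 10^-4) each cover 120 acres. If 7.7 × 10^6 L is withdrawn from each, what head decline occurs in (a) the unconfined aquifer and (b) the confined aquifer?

A = 120 acres = 4.856 × 10^5 m²
ΔV = 7.7 × 10^6 L = 7700 m³
Unconfined: Δh_u = ΔV/(Sy·A) = 7700/(0.3 × 4.856 × 10^5) = 0.05285 m
Confined: Δh_c = ΔV/(S·A) = 7700/(1.6 × 10^-4 × 4.856 × 10^5) = 99.1 m

Δh_u ≈ 0.0529 m; Δh_c ≈ 99.1 m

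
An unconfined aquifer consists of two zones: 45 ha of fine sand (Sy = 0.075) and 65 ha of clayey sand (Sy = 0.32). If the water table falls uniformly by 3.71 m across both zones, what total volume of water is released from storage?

ΔV ≈ 8.97 × 10^5 m³

A₁ = 45 ha = 4.5 × 10^5 m²; A₂ = 65 ha = 6.5 × 10^5 m²
ΔV₁ = 0.075 × 4.5 × 10^5 × 3.71 = 1.252 × 10^5 m³
ΔV₂ = 0.32 × 6.5 × 10^5 × 3.71 = 7.717 × 10^5 m³
ΔV = ΔV₁ + ΔV₂ = 8.969 × 10^5 m³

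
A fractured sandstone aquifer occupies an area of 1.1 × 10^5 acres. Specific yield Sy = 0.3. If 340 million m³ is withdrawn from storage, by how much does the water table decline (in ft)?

A = 1.1 × 10^5 acres = 4.452 × 10^8 m²
ΔV = 340 million m³ = 3.4 × 10^8 m³
Δh = ΔV / (Sy × A) = 3.4 × 10^8 m³ / (0.3 × 4.452 × 10^8 m²) = 2.546 m
Δh = 2.546 m = 8.353 ft

Δh ≈ 8.35 ft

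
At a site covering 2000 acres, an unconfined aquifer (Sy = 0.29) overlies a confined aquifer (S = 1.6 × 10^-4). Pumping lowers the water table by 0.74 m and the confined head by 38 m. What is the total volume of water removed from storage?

A = 2000 acres = 8.094 × 10^6 m²
Unconfined: ΔV_u = Sy × A × Δh_u = 0.29 × 8.094 × 10^6 × 0.74 = 1.737 × 10^6 m³
Confined: ΔV_c = S × A × Δh_c = 1.6 × 10^-4 × 8.094 × 10^6 × 38 = 49210 m³
Total ΔV = 1.737 × 10^6 + 49210 = 1.786 × 10^6 m³

ΔV ≈ 1.79 × 10^6 m³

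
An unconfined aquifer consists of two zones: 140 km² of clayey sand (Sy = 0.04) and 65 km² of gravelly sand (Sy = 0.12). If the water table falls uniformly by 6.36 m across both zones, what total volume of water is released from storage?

A₁ = 140 km² = 1.4 × 10^8 m²; A₂ = 65 km² = 6.5 × 10^7 m²
ΔV₁ = 0.04 × 1.4 × 10^8 × 6.36 = 3.562 × 10^7 m³
ΔV₂ = 0.12 × 6.5 × 10^7 × 6.36 = 4.961 × 10^7 m³
ΔV = ΔV₁ + ΔV₂ = 8.522 × 10^7 m³

ΔV ≈ 8.52 × 10^7 m³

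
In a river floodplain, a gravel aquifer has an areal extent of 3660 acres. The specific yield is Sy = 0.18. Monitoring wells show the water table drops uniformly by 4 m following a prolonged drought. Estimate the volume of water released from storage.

ΔV ≈ 1.07 × 10^7 m³

A = 3660 acres = 1.481 × 10^7 m²
ΔV = Sy × A × Δh = 0.18 × 1.481 × 10^7 m² × 4 m = 1.066 × 10^7 m³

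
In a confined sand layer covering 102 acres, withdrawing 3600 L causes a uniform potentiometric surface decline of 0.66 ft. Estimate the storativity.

S ≈ 4.3 × 10^-5

A = 102 acres = 4.128 × 10^5 m²
Δh = 0.66 ft = 0.2012 m
ΔV = 3600 L = 3.6 m³
S = ΔV / (A × Δh) = 3.6 m³ / (4.128 × 10^5 m² × 0.2012 m) = 4.335 × 10^-5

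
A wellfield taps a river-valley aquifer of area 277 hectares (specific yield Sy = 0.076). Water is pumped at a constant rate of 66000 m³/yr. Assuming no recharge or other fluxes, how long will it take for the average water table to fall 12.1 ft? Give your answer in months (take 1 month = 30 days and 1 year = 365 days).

t ≈ 143 months

A = 277 hectares = 2.77 × 10^6 m²
Δh = 12.1 ft = 3.688 m
ΔV = Sy × A × Δh = 0.076 × 2.77 × 10^6 × 3.688 = 7.764 × 10^5 m³
Q = 66000 m³/yr = 180.8 m³/d
t = ΔV / Q = 7.764 × 10^5 m³ / 180.8 m³/d = 4294 d
t = 4294 d ≈ 143.1 months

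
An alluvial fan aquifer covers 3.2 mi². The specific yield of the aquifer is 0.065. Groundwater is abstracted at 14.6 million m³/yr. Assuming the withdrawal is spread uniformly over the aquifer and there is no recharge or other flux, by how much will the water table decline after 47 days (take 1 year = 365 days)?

A = 3.2 mi² = 8.288 × 10^6 m²
Q = 14.6 million m³/yr = 40000 m³/d
ΔV = Q × t = 40000 m³/d × 47 d = 1.88 × 10^6 m³
Δh = ΔV / (Sy × A) = 1.88 × 10^6 / (0.065 × 8.288 × 10^6) = 3.49 m

Δh ≈ 3.49 m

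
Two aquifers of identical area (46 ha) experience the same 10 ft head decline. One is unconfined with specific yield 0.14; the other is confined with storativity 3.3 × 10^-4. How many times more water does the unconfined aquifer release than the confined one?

ΔV_u / ΔV_c ≈ 424

A = 46 ha = 4.6 × 10^5 m²
Δh = 10 ft = 3.048 m
Unconfined: ΔV_u = Sy × A × Δh = 0.14 × 4.6 × 10^5 × 3.048 = 1.963 × 10^5 m³
Confined: ΔV_c = S × A × Δh = 3.3 × 10^-4 × 4.6 × 10^5 × 3.048 = 462.7 m³
Ratio = ΔV_u / ΔV_c = Sy / S = 0.14 / 3.3 × 10^-4 = 424.2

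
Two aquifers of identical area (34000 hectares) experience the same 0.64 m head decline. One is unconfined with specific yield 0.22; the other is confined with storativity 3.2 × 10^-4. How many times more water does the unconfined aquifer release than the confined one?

ΔV_u / ΔV_c ≈ 687

A = 34000 hectares = 3.4 × 10^8 m²
Unconfined: ΔV_u = Sy × A × Δh = 0.22 × 3.4 × 10^8 × 0.64 = 4.787 × 10^7 m³
Confined: ΔV_c = S × A × Δh = 3.2 × 10^-4 × 3.4 × 10^8 × 0.64 = 69630 m³
Ratio = ΔV_u / ΔV_c = Sy / S = 0.22 / 3.2 × 10^-4 = 687.5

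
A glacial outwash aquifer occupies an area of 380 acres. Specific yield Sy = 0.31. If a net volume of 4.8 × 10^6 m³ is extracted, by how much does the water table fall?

Δh ≈ 10.1 m

A = 380 acres = 1.538 × 10^6 m²
Δh = ΔV / (Sy × A) = 4.8 × 10^6 m³ / (0.31 × 1.538 × 10^6 m²) = 10.07 m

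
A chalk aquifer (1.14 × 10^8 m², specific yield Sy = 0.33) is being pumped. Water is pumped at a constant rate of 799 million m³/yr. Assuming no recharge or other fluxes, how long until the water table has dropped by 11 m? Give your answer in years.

t ≈ 0.518 years

ΔV = Sy × A × Δh = 0.33 × 1.14 × 10^8 × 11 = 4.138 × 10^8 m³
Q = 799 million m³/yr = 2.189 × 10^6 m³/d
t = ΔV / Q = 4.138 × 10^8 m³ / 2.189 × 10^6 m³/d = 189 d
t = 189 d ≈ 0.5179 years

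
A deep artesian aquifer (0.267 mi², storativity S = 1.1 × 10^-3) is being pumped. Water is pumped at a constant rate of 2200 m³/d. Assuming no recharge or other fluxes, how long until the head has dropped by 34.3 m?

A = 0.267 mi² = 6.915 × 10^5 m²
ΔV = S × A × Δh = 0.0011 × 6.915 × 10^5 × 34.3 = 26090 m³
t = ΔV / Q = 26090 m³ / 2200 m³/d = 11.86 d

t ≈ 11.9 days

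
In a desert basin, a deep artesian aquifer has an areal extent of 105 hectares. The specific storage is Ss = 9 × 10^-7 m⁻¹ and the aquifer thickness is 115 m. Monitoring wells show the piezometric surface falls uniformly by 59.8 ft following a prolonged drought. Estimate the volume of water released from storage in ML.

ΔV ≈ 1.98 ML

S = Ss × b = 9 × 10^-7 m⁻¹ × 115 m = 1.035 × 10^-4
A = 105 hectares = 1.05 × 10^6 m²
Δh = 59.8 ft = 18.23 m
ΔV = S × A × Δh = 1.035 × 10^-4 × 1.05 × 10^6 m² × 18.23 m = 1981 m³
ΔV = 1981 m³ = 1.981 ML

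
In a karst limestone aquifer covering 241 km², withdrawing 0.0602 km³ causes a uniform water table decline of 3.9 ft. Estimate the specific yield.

A = 241 km² = 2.41 × 10^8 m²
Δh = 3.9 ft = 1.189 m
ΔV = 0.0602 km³ = 6.02 × 10^7 m³
Sy = ΔV / (A × Δh) = 6.02 × 10^7 m³ / (2.41 × 10^8 m² × 1.189 m) = 0.2101

Sy ≈ 0.21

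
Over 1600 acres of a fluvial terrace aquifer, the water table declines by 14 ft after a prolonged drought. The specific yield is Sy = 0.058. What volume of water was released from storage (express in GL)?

ΔV ≈ 1.6 GL

A = 1600 acres = 6.475 × 10^6 m²
Δh = 14 ft = 4.267 m
ΔV = Sy × A × Δh = 0.058 × 6.475 × 10^6 m² × 4.267 m = 1.603 × 10^6 m³
ΔV = 1.603 × 10^6 m³ = 1.603 GL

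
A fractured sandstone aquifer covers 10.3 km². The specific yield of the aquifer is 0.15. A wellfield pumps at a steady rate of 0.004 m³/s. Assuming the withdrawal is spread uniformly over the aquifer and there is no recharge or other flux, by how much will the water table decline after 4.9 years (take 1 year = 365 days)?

A = 10.3 km² = 1.03 × 10^7 m²
Q = 0.004 m³/s = 345.6 m³/d
t = 4.9 years = 1789 d
ΔV = Q × t = 345.6 m³/d × 1789 d = 6.181 × 10^5 m³
Δh = ΔV / (Sy × A) = 6.181 × 10^5 / (0.15 × 1.03 × 10^7) = 0.4001 m

Δh ≈ 0.4 m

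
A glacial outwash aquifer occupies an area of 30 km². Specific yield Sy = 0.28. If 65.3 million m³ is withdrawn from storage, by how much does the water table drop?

Δh ≈ 7.77 m

A = 30 km² = 3 × 10^7 m²
ΔV = 65.3 million m³ = 6.53 × 10^7 m³
Δh = ΔV / (Sy × A) = 6.53 × 10^7 m³ / (0.28 × 3 × 10^7 m²) = 7.774 m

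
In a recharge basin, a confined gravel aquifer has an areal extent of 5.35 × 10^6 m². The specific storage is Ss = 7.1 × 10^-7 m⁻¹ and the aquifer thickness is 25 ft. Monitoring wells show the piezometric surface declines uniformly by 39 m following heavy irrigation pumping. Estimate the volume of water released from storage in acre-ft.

ΔV ≈ 0.915 acre-ft

b = 25 ft = 7.62 m
S = Ss × b = 7.1 × 10^-7 m⁻¹ × 7.62 m = 5.41 × 10^-6
ΔV = S × A × Δh = 5.41 × 10^-6 × 5.35 × 10^6 m² × 39 m = 1129 m³
ΔV = 1129 m³ = 0.9152 acre-ft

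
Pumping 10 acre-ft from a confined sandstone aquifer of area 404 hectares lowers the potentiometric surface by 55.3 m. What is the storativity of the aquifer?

S ≈ 5.5 × 10^-5

A = 404 hectares = 4.04 × 10^6 m²
ΔV = 10 acre-ft = 12330 m³
S = ΔV / (A × Δh) = 12330 m³ / (4.04 × 10^6 m² × 55.3 m) = 5.521 × 10^-5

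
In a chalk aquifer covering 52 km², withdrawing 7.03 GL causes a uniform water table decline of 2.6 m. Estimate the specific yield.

A = 52 km² = 5.2 × 10^7 m²
ΔV = 7.03 GL = 7.03 × 10^6 m³
Sy = ΔV / (A × Δh) = 7.03 × 10^6 m³ / (5.2 × 10^7 m² × 2.6 m) = 0.052

Sy ≈ 0.052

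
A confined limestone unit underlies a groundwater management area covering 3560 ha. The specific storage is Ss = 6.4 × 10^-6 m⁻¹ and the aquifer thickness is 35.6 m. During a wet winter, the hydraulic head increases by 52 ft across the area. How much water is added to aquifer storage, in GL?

S = Ss × b = 6.4 × 10^-6 m⁻¹ × 35.6 m = 2.278 × 10^-4
A = 3560 ha = 3.56 × 10^7 m²
Δh = 52 ft = 15.85 m
ΔV = S × A × Δh = 2.278 × 10^-4 × 3.56 × 10^7 m² × 15.85 m = 1.286 × 10^5 m³
ΔV = 1.286 × 10^5 m³ = 0.1286 GL

ΔV ≈ 0.129 GL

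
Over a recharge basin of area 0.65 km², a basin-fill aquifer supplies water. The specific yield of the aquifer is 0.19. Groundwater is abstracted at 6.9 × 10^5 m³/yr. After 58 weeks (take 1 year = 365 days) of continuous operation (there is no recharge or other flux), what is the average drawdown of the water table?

A = 0.65 km² = 6.5 × 10^5 m²
Q = 6.9 × 10^5 m³/yr = 1890 m³/d
t = 58 weeks = 406 d
ΔV = Q × t = 1890 m³/d × 406 d = 7.675 × 10^5 m³
Δh = ΔV / (Sy × A) = 7.675 × 10^5 / (0.19 × 6.5 × 10^5) = 6.215 m

Δh ≈ 6.21 m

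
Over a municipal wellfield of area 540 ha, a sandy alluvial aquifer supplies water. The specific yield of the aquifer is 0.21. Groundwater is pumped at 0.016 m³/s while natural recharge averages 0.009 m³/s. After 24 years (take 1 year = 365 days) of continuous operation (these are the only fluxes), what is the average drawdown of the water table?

Δh ≈ 4.67 m

A = 540 ha = 5.4 × 10^6 m²
Net abstraction = 0.016 − 0.009 = 0.007 m³/s
Q_net = 0.007 m³/s = 604.8 m³/d
t = 24 years = 8760 d
ΔV = Q × t = 604.8 m³/d × 8760 d = 5.298 × 10^6 m³
Δh = ΔV / (Sy × A) = 5.298 × 10^6 / (0.21 × 5.4 × 10^6) = 4.672 m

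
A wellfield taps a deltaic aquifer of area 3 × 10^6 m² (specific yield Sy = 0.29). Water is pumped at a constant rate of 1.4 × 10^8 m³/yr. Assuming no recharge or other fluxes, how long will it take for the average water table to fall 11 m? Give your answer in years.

t ≈ 0.0684 years

ΔV = Sy × A × Δh = 0.29 × 3 × 10^6 × 11 = 9.57 × 10^6 m³
Q = 1.4 × 10^8 m³/yr = 3.836 × 10^5 m³/d
t = ΔV / Q = 9.57 × 10^6 m³ / 3.836 × 10^5 m³/d = 24.95 d
t = 24.95 d ≈ 0.06836 years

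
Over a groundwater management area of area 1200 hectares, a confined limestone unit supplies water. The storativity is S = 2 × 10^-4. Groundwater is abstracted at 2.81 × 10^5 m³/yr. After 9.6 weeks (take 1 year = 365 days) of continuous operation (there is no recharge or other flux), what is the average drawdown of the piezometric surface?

A = 1200 hectares = 1.2 × 10^7 m²
Q = 2.81 × 10^5 m³/yr = 769.9 m³/d
t = 9.6 weeks = 67.2 d
ΔV = Q × t = 769.9 m³/d × 67.2 d = 51730 m³
Δh = ΔV / (S × A) = 51730 / (2 × 10^-4 × 1.2 × 10^7) = 21.56 m

Δh ≈ 21.6 m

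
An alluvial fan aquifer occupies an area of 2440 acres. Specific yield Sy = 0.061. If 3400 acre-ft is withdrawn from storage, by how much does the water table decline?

A = 2440 acres = 9.874 × 10^6 m²
ΔV = 3400 acre-ft = 4.194 × 10^6 m³
Δh = ΔV / (Sy × A) = 4.194 × 10^6 m³ / (0.061 × 9.874 × 10^6 m²) = 6.963 m

Δh ≈ 6.96 m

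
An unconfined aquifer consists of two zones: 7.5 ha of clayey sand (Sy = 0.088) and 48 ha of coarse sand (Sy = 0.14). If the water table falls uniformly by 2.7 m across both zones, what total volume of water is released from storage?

ΔV ≈ 1.99 × 10^5 m³

A₁ = 7.5 ha = 75000 m²; A₂ = 48 ha = 4.8 × 10^5 m²
ΔV₁ = 0.088 × 75000 × 2.7 = 17820 m³
ΔV₂ = 0.14 × 4.8 × 10^5 × 2.7 = 1.814 × 10^5 m³
ΔV = ΔV₁ + ΔV₂ = 1.993 × 10^5 m³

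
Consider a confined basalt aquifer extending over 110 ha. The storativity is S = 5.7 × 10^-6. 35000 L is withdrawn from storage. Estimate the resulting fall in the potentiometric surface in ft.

Δh ≈ 18.3 ft

A = 110 ha = 1.1 × 10^6 m²
ΔV = 35000 L = 35 m³
Δh = ΔV / (S × A) = 35 m³ / (5.7 × 10^-6 × 1.1 × 10^6 m²) = 5.582 m
Δh = 5.582 m = 18.31 ft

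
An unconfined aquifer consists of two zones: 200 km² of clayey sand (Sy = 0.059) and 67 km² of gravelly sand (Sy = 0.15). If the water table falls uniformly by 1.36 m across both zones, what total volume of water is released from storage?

A₁ = 200 km² = 2 × 10^8 m²; A₂ = 67 km² = 6.7 × 10^7 m²
ΔV₁ = 0.059 × 2 × 10^8 × 1.36 = 1.605 × 10^7 m³
ΔV₂ = 0.15 × 6.7 × 10^7 × 1.36 = 1.367 × 10^7 m³
ΔV = ΔV₁ + ΔV₂ = 2.972 × 10^7 m³

ΔV ≈ 2.97 × 10^7 m³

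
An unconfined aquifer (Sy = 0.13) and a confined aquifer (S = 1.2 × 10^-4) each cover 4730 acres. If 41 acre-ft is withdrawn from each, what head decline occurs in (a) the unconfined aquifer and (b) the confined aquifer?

A = 4730 acres = 1.914 × 10^7 m²
ΔV = 41 acre-ft = 50570 m³
Unconfined: Δh_u = ΔV/(Sy·A) = 50570/(0.13 × 1.914 × 10^7) = 0.02032 m
Confined: Δh_c = ΔV/(S·A) = 50570/(1.2 × 10^-4 × 1.914 × 10^7) = 22.02 m

Δh_u ≈ 0.0203 m; Δh_c ≈ 22 m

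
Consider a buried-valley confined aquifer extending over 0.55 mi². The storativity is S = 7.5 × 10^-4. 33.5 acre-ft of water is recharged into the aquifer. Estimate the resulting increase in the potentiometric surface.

Δh ≈ 38.7 m

A = 0.55 mi² = 1.424 × 10^6 m²
ΔV = 33.5 acre-ft = 41320 m³
Δh = ΔV / (S × A) = 41320 m³ / (7.5 × 10^-4 × 1.424 × 10^6 m²) = 38.68 m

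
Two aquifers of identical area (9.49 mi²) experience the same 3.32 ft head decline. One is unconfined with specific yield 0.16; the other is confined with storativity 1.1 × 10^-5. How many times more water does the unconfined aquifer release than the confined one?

A = 9.49 mi² = 2.458 × 10^7 m²
Δh = 3.32 ft = 1.012 m
Unconfined: ΔV_u = Sy × A × Δh = 0.16 × 2.458 × 10^7 × 1.012 = 3.98 × 10^6 m³
Confined: ΔV_c = S × A × Δh = 1.1 × 10^-5 × 2.458 × 10^7 × 1.012 = 273.6 m³
Ratio = ΔV_u / ΔV_c = Sy / S = 0.16 / 1.1 × 10^-5 = 14550

ΔV_u / ΔV_c ≈ 14500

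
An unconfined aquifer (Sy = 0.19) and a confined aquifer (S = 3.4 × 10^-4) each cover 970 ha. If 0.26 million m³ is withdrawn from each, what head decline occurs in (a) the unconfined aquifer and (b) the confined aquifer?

Δh_u ≈ 0.141 m; Δh_c ≈ 78.8 m

A = 970 ha = 9.7 × 10^6 m²
ΔV = 0.26 million m³ = 2.6 × 10^5 m³
Unconfined: Δh_u = ΔV/(Sy·A) = 2.6 × 10^5/(0.19 × 9.7 × 10^6) = 0.1411 m
Confined: Δh_c = ΔV/(S·A) = 2.6 × 10^5/(3.4 × 10^-4 × 9.7 × 10^6) = 78.84 m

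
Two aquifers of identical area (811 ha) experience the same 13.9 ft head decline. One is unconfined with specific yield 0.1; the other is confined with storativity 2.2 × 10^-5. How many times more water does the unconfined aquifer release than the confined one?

A = 811 ha = 8.11 × 10^6 m²
Δh = 13.9 ft = 4.237 m
Unconfined: ΔV_u = Sy × A × Δh = 0.1 × 8.11 × 10^6 × 4.237 = 3.436 × 10^6 m³
Confined: ΔV_c = S × A × Δh = 2.2 × 10^-5 × 8.11 × 10^6 × 4.237 = 755.9 m³
Ratio = ΔV_u / ΔV_c = Sy / S = 0.1 / 2.2 × 10^-5 = 4545

ΔV_u / ΔV_c ≈ 4550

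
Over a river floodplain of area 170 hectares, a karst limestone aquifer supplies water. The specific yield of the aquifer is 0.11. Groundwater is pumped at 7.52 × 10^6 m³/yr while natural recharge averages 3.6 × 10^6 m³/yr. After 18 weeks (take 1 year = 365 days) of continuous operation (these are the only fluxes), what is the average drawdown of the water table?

A = 170 hectares = 1.7 × 10^6 m²
Net abstraction = 7.52 × 10^6 − 3.6 × 10^6 = 3.92 × 10^6 m³/yr
Q_net = 3.92 × 10^6 m³/yr = 10740 m³/d
t = 18 weeks = 126 d
ΔV = Q × t = 10740 m³/d × 126 d = 1.353 × 10^6 m³
Δh = ΔV / (Sy × A) = 1.353 × 10^6 / (0.11 × 1.7 × 10^6) = 7.236 m

Δh ≈ 7.24 m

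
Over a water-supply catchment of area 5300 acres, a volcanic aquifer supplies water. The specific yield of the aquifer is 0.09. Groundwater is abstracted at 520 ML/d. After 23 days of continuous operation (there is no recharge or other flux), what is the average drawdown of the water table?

A = 5300 acres = 2.145 × 10^7 m²
Q = 520 ML/d = 5.2 × 10^5 m³/d
ΔV = Q × t = 5.2 × 10^5 m³/d × 23 d = 1.196 × 10^7 m³
Δh = ΔV / (Sy × A) = 1.196 × 10^7 / (0.09 × 2.145 × 10^7) = 6.196 m

Δh ≈ 6.2 m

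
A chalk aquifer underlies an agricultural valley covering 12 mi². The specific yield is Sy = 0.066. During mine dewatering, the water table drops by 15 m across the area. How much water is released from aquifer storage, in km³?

A = 12 mi² = 3.108 × 10^7 m²
ΔV = Sy × A × Δh = 0.066 × 3.108 × 10^7 m² × 15 m = 3.077 × 10^7 m³
ΔV = 3.077 × 10^7 m³ = 0.03077 km³

ΔV ≈ 0.0308 km³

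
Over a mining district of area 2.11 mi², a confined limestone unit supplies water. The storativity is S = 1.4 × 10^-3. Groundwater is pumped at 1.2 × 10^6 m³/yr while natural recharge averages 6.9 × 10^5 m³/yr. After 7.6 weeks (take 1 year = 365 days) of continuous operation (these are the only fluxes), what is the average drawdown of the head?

Δh ≈ 9.72 m

A = 2.11 mi² = 5.465 × 10^6 m²
Net abstraction = 1.2 × 10^6 − 6.9 × 10^5 = 5.1 × 10^5 m³/yr
Q_net = 5.1 × 10^5 m³/yr = 1397 m³/d
t = 7.6 weeks = 53.2 d
ΔV = Q × t = 1397 m³/d × 53.2 d = 74330 m³
Δh = ΔV / (S × A) = 74330 / (0.0014 × 5.465 × 10^6) = 9.716 m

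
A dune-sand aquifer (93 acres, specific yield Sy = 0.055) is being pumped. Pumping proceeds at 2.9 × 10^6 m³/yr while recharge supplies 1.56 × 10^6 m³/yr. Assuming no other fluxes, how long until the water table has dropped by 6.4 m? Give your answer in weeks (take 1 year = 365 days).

A = 93 acres = 3.764 × 10^5 m²
ΔV = Sy × A × Δh = 0.055 × 3.764 × 10^5 × 6.4 = 1.325 × 10^5 m³
Net withdrawal = 2.9 × 10^6 − 1.56 × 10^6 = 1.34 × 10^6 m³/yr = 3671 m³/d
t = ΔV / Q = 1.325 × 10^5 m³ / 3671 m³/d = 36.09 d
t = 36.09 d ≈ 5.155 weeks

t ≈ 5.16 weeks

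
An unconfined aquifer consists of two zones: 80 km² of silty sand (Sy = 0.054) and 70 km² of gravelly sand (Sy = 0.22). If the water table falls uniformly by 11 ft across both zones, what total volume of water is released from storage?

ΔV ≈ 6.61 × 10^7 m³

A₁ = 80 km² = 8 × 10^7 m²; A₂ = 70 km² = 7 × 10^7 m²
Δh = 11 ft = 3.353 m
ΔV₁ = 0.054 × 8 × 10^7 × 3.353 = 1.448 × 10^7 m³
ΔV₂ = 0.22 × 7 × 10^7 × 3.353 = 5.163 × 10^7 m³
ΔV = ΔV₁ + ΔV₂ = 6.612 × 10^7 m³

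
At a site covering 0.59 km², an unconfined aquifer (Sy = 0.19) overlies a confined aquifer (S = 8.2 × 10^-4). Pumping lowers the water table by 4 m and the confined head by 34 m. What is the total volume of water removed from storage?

A = 0.59 km² = 5.9 × 10^5 m²
Unconfined: ΔV_u = Sy × A × Δh_u = 0.19 × 5.9 × 10^5 × 4 = 4.484 × 10^5 m³
Confined: ΔV_c = S × A × Δh_c = 8.2 × 10^-4 × 5.9 × 10^5 × 34 = 16450 m³
Total ΔV = 4.484 × 10^5 + 16450 = 4.648 × 10^5 m³

ΔV ≈ 4.65 × 10^5 m³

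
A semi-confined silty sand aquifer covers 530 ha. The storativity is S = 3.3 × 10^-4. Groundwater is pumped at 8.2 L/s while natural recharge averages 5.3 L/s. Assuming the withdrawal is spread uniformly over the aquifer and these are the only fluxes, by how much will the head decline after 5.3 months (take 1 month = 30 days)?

A = 530 ha = 5.3 × 10^6 m²
Net abstraction = 8.2 − 5.3 = 2.9 L/s
Q_net = 2.9 L/s = 250.6 m³/d
t = 5.3 months = 159 d
ΔV = Q × t = 250.6 m³/d × 159 d = 39840 m³
Δh = ΔV / (S × A) = 39840 / (3.3 × 10^-4 × 5.3 × 10^6) = 22.78 m

Δh ≈ 22.8 m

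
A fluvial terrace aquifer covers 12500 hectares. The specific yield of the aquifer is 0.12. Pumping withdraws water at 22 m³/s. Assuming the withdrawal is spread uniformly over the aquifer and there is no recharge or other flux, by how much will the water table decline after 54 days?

Δh ≈ 6.84 m

A = 12500 hectares = 1.25 × 10^8 m²
Q = 22 m³/s = 1.901 × 10^6 m³/d
ΔV = Q × t = 1.901 × 10^6 m³/d × 54 d = 1.026 × 10^8 m³
Δh = ΔV / (Sy × A) = 1.026 × 10^8 / (0.12 × 1.25 × 10^8) = 6.843 m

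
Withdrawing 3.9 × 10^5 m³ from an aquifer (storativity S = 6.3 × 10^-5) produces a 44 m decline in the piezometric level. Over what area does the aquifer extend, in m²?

A ≈ 1.41 × 10^8 m²

A = ΔV / (S × Δh) = 3.9 × 10^5 / (6.3 × 10^-5 × 44) = 1.407 × 10^8 m²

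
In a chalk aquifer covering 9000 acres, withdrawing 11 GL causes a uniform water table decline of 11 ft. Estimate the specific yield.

A = 9000 acres = 3.642 × 10^7 m²
Δh = 11 ft = 3.353 m
ΔV = 11 GL = 1.1 × 10^7 m³
Sy = ΔV / (A × Δh) = 1.1 × 10^7 m³ / (3.642 × 10^7 m² × 3.353 m) = 0.09008

Sy ≈ 0.09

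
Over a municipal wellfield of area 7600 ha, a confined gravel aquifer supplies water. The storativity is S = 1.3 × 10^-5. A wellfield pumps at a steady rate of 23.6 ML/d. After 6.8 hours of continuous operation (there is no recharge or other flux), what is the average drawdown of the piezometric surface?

A = 7600 ha = 7.6 × 10^7 m²
Q = 23.6 ML/d = 23600 m³/d
t = 6.8 hours = 0.2833 d
ΔV = Q × t = 23600 m³/d × 0.2833 d = 6687 m³
Δh = ΔV / (S × A) = 6687 / (1.3 × 10^-5 × 7.6 × 10^7) = 6.768 m

Δh ≈ 6.77 m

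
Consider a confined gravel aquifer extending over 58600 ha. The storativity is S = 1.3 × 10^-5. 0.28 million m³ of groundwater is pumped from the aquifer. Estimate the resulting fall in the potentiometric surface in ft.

A = 58600 ha = 5.86 × 10^8 m²
ΔV = 0.28 million m³ = 2.8 × 10^5 m³
Δh = ΔV / (S × A) = 2.8 × 10^5 m³ / (1.3 × 10^-5 × 5.86 × 10^8 m²) = 36.76 m
Δh = 36.76 m = 120.6 ft

Δh ≈ 121 ft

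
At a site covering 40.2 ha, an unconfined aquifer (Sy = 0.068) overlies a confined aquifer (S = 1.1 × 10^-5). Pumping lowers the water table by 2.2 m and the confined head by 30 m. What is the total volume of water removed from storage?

A = 40.2 ha = 4.02 × 10^5 m²
Unconfined: ΔV_u = Sy × A × Δh_u = 0.068 × 4.02 × 10^5 × 2.2 = 60140 m³
Confined: ΔV_c = S × A × Δh_c = 1.1 × 10^-5 × 4.02 × 10^5 × 30 = 132.7 m³
Total ΔV = 60140 + 132.7 = 60270 m³

ΔV ≈ 60300 m³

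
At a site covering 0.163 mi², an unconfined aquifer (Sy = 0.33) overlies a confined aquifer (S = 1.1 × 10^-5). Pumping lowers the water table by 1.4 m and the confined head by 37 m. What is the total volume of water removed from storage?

A = 0.163 mi² = 4.222 × 10^5 m²
Unconfined: ΔV_u = Sy × A × Δh_u = 0.33 × 4.222 × 10^5 × 1.4 = 1.95 × 10^5 m³
Confined: ΔV_c = S × A × Δh_c = 1.1 × 10^-5 × 4.222 × 10^5 × 37 = 171.8 m³
Total ΔV = 1.95 × 10^5 + 171.8 = 1.952 × 10^5 m³

ΔV ≈ 1.95 × 10^5 m³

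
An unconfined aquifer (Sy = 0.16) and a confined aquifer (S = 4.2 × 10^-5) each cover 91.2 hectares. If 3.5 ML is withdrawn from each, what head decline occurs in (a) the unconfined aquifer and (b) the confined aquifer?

Δh_u ≈ 0.024 m; Δh_c ≈ 91.4 m

A = 91.2 hectares = 9.12 × 10^5 m²
ΔV = 3.5 ML = 3500 m³
Unconfined: Δh_u = ΔV/(Sy·A) = 3500/(0.16 × 9.12 × 10^5) = 0.02399 m
Confined: Δh_c = ΔV/(S·A) = 3500/(4.2 × 10^-5 × 9.12 × 10^5) = 91.37 m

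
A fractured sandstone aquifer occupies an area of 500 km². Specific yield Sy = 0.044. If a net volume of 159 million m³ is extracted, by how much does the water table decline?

Δh ≈ 7.23 m

A = 500 km² = 5 × 10^8 m²
ΔV = 159 million m³ = 1.59 × 10^8 m³
Δh = ΔV / (Sy × A) = 1.59 × 10^8 m³ / (0.044 × 5 × 10^8 m²) = 7.227 m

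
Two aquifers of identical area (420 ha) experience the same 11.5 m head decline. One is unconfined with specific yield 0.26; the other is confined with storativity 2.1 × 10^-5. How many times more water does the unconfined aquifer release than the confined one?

ΔV_u / ΔV_c ≈ 12400

A = 420 ha = 4.2 × 10^6 m²
Unconfined: ΔV_u = Sy × A × Δh = 0.26 × 4.2 × 10^6 × 11.5 = 1.256 × 10^7 m³
Confined: ΔV_c = S × A × Δh = 2.1 × 10^-5 × 4.2 × 10^6 × 11.5 = 1014 m³
Ratio = ΔV_u / ΔV_c = Sy / S = 0.26 / 2.1 × 10^-5 = 12380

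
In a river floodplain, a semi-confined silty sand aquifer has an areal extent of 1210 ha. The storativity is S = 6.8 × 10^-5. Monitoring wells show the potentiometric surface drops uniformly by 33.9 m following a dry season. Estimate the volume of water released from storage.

A = 1210 ha = 1.21 × 10^7 m²
ΔV = S × A × Δh = 6.8 × 10^-5 × 1.21 × 10^7 m² × 33.9 m = 27890 m³

ΔV ≈ 27900 m³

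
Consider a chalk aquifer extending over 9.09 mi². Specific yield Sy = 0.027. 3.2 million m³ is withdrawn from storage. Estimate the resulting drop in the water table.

A = 9.09 mi² = 2.354 × 10^7 m²
ΔV = 3.2 million m³ = 3.2 × 10^6 m³
Δh = ΔV / (Sy × A) = 3.2 × 10^6 m³ / (0.027 × 2.354 × 10^7 m²) = 5.034 m

Δh ≈ 5.03 m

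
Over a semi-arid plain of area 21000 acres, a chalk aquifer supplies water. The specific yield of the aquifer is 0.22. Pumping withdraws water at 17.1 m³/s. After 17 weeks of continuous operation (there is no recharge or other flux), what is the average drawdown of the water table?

Δh ≈ 9.4 m

A = 21000 acres = 8.498 × 10^7 m²
Q = 17.1 m³/s = 1.477 × 10^6 m³/d
t = 17 weeks = 119 d
ΔV = Q × t = 1.477 × 10^6 m³/d × 119 d = 1.758 × 10^8 m³
Δh = ΔV / (Sy × A) = 1.758 × 10^8 / (0.22 × 8.498 × 10^7) = 9.404 m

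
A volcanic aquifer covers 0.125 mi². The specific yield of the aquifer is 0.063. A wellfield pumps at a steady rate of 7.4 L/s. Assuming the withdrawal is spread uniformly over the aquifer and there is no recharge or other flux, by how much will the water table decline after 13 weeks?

A = 0.125 mi² = 3.237 × 10^5 m²
Q = 7.4 L/s = 639.4 m³/d
t = 13 weeks = 91 d
ΔV = Q × t = 639.4 m³/d × 91 d = 58180 m³
Δh = ΔV / (Sy × A) = 58180 / (0.063 × 3.237 × 10^5) = 2.853 m

Δh ≈ 2.85 m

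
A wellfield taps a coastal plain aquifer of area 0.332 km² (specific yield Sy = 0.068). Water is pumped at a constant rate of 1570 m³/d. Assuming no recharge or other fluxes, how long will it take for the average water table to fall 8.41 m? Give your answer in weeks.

A = 0.332 km² = 3.32 × 10^5 m²
ΔV = Sy × A × Δh = 0.068 × 3.32 × 10^5 × 8.41 = 1.899 × 10^5 m³
t = ΔV / Q = 1.899 × 10^5 m³ / 1570 m³/d = 120.9 d
t = 120.9 d ≈ 17.28 weeks

t ≈ 17.3 weeks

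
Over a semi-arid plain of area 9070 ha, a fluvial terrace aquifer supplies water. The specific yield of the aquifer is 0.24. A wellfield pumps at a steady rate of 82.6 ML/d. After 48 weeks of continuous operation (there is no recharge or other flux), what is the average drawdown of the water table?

A = 9070 ha = 9.07 × 10^7 m²
Q = 82.6 ML/d = 82600 m³/d
t = 48 weeks = 336 d
ΔV = Q × t = 82600 m³/d × 336 d = 2.775 × 10^7 m³
Δh = ΔV / (Sy × A) = 2.775 × 10^7 / (0.24 × 9.07 × 10^7) = 1.275 m

Δh ≈ 1.27 m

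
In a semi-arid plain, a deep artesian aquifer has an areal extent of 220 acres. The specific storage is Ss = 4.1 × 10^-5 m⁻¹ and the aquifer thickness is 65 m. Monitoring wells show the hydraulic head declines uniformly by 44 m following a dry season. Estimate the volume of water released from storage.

ΔV ≈ 1.04 × 10^5 m³

S = Ss × b = 4.1 × 10^-5 m⁻¹ × 65 m = 2.665 × 10^-3
A = 220 acres = 8.903 × 10^5 m²
ΔV = S × A × Δh = 0.002665 × 8.903 × 10^5 m² × 44 m = 1.044 × 10^5 m³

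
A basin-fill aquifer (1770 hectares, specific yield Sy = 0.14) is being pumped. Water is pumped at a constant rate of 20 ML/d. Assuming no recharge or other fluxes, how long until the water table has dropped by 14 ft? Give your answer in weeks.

A = 1770 hectares = 1.77 × 10^7 m²
Δh = 14 ft = 4.267 m
ΔV = Sy × A × Δh = 0.14 × 1.77 × 10^7 × 4.267 = 1.057 × 10^7 m³
Q = 20 ML/d = 20000 m³/d
t = ΔV / Q = 1.057 × 10^7 m³ / 20000 m³/d = 528.7 d
t = 528.7 d ≈ 75.53 weeks

t ≈ 75.5 weeks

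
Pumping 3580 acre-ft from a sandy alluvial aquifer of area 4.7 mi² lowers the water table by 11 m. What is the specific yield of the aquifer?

A = 4.7 mi² = 1.217 × 10^7 m²
ΔV = 3580 acre-ft = 4.416 × 10^6 m³
Sy = ΔV / (A × Δh) = 4.416 × 10^6 m³ / (1.217 × 10^7 m² × 11 m) = 0.03298

Sy ≈ 0.033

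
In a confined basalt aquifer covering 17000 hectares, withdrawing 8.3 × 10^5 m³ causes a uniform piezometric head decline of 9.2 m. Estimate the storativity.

S ≈ 5.3 × 10^-4

A = 17000 hectares = 1.7 × 10^8 m²
S = ΔV / (A × Δh) = 8.3 × 10^5 m³ / (1.7 × 10^8 m² × 9.2 m) = 5.307 × 10^-4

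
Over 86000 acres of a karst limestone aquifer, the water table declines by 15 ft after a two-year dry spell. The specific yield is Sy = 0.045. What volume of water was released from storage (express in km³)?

A = 86000 acres = 3.48 × 10^8 m²
Δh = 15 ft = 4.572 m
ΔV = Sy × A × Δh = 0.045 × 3.48 × 10^8 m² × 4.572 m = 7.16 × 10^7 m³
ΔV = 7.16 × 10^7 m³ = 0.0716 km³

ΔV ≈ 0.0716 km³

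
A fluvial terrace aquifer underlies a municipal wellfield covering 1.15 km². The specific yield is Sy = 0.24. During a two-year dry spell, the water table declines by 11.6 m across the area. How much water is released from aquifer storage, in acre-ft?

ΔV ≈ 2600 acre-ft

A = 1.15 km² = 1.15 × 10^6 m²
ΔV = Sy × A × Δh = 0.24 × 1.15 × 10^6 m² × 11.6 m = 3.202 × 10^6 m³
ΔV = 3.202 × 10^6 m³ = 2596 acre-ft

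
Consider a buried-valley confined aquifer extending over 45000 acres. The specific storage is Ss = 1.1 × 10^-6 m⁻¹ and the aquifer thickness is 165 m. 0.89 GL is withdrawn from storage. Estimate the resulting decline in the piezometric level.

S = Ss × b = 1.1 × 10^-6 m⁻¹ × 165 m = 1.815 × 10^-4
A = 45000 acres = 1.821 × 10^8 m²
ΔV = 0.89 GL = 8.9 × 10^5 m³
Δh = ΔV / (S × A) = 8.9 × 10^5 m³ / (1.815 × 10^-4 × 1.821 × 10^8 m²) = 26.93 m

Δh ≈ 26.9 m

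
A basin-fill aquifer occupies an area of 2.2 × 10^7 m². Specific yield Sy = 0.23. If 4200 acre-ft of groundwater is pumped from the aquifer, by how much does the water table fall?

Δh ≈ 1.02 m

ΔV = 4200 acre-ft = 5.181 × 10^6 m³
Δh = ΔV / (Sy × A) = 5.181 × 10^6 m³ / (0.23 × 2.2 × 10^7 m²) = 1.024 m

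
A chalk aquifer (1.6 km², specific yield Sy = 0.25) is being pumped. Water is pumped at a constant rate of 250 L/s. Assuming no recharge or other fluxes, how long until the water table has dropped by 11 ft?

A = 1.6 km² = 1.6 × 10^6 m²
Δh = 11 ft = 3.353 m
ΔV = Sy × A × Δh = 0.25 × 1.6 × 10^6 × 3.353 = 1.341 × 10^6 m³
Q = 250 L/s = 21600 m³/d
t = ΔV / Q = 1.341 × 10^6 m³ / 21600 m³/d = 62.09 d

t ≈ 62.1 days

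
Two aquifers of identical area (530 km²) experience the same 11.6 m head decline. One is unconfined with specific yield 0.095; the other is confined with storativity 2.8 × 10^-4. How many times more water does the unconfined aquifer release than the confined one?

A = 530 km² = 5.3 × 10^8 m²
Unconfined: ΔV_u = Sy × A × Δh = 0.095 × 5.3 × 10^8 × 11.6 = 5.841 × 10^8 m³
Confined: ΔV_c = S × A × Δh = 2.8 × 10^-4 × 5.3 × 10^8 × 11.6 = 1.721 × 10^6 m³
Ratio = ΔV_u / ΔV_c = Sy / S = 0.095 / 2.8 × 10^-4 = 339.3

ΔV_u / ΔV_c ≈ 339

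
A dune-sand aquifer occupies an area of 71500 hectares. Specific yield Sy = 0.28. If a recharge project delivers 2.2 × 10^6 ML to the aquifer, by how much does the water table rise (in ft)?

A = 71500 hectares = 7.15 × 10^8 m²
ΔV = 2.2 × 10^6 ML = 2.2 × 10^9 m³
Δh = ΔV / (Sy × A) = 2.2 × 10^9 m³ / (0.28 × 7.15 × 10^8 m²) = 10.99 m
Δh = 10.99 m = 36.05 ft

Δh ≈ 36.1 ft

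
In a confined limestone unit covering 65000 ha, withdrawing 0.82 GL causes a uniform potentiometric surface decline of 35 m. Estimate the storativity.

S ≈ 3.6 × 10^-5

A = 65000 ha = 6.5 × 10^8 m²
ΔV = 0.82 GL = 8.2 × 10^5 m³
S = ΔV / (A × Δh) = 8.2 × 10^5 m³ / (6.5 × 10^8 m² × 35 m) = 3.604 × 10^-5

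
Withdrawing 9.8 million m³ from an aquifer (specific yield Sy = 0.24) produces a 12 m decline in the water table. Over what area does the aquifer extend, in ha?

A ≈ 340 ha

ΔV = 9.8 million m³ = 9.8 × 10^6 m³
A = ΔV / (Sy × Δh) = 9.8 × 10^6 / (0.24 × 12) = 3.403 × 10^6 m²
A = 3.403 × 10^6 m² = 340.3 ha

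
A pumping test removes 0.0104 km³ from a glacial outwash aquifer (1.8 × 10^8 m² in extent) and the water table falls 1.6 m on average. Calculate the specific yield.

Sy ≈ 0.036

ΔV = 0.0104 km³ = 1.04 × 10^7 m³
Sy = ΔV / (A × Δh) = 1.04 × 10^7 m³ / (1.8 × 10^8 m² × 1.6 m) = 0.03611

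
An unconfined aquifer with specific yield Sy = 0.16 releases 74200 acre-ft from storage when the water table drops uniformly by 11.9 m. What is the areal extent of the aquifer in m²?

ΔV = 74200 acre-ft = 9.152 × 10^7 m³
A = ΔV / (Sy × Δh) = 9.152 × 10^7 / (0.16 × 11.9) = 4.807 × 10^7 m²

A ≈ 4.81 × 10^7 m²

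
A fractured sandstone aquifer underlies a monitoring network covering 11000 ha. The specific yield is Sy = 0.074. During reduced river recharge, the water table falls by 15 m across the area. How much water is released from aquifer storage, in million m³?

A = 11000 ha = 1.1 × 10^8 m²
ΔV = Sy × A × Δh = 0.074 × 1.1 × 10^8 m² × 15 m = 1.221 × 10^8 m³
ΔV = 1.221 × 10^8 m³ = 122.1 million m³

ΔV ≈ 122 million m³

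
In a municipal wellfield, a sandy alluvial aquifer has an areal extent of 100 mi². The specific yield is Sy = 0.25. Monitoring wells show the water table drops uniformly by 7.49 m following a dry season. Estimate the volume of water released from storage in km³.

ΔV ≈ 0.485 km³

A = 100 mi² = 2.59 × 10^8 m²
ΔV = Sy × A × Δh = 0.25 × 2.59 × 10^8 m² × 7.49 m = 4.85 × 10^8 m³
ΔV = 4.85 × 10^8 m³ = 0.485 km³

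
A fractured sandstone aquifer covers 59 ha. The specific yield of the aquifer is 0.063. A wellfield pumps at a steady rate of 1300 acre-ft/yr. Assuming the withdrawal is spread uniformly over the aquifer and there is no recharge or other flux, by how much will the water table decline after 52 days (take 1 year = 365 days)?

Δh ≈ 6.15 m

A = 59 ha = 5.9 × 10^5 m²
Q = 1300 acre-ft/yr = 4393 m³/d
ΔV = Q × t = 4393 m³/d × 52 d = 2.284 × 10^5 m³
Δh = ΔV / (Sy × A) = 2.284 × 10^5 / (0.063 × 5.9 × 10^5) = 6.146 m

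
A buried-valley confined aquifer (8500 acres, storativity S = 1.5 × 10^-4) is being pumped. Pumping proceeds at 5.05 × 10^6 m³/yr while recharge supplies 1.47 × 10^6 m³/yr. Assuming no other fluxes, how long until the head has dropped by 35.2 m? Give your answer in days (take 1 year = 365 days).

t ≈ 18.5 days

A = 8500 acres = 3.44 × 10^7 m²
ΔV = S × A × Δh = 1.5 × 10^-4 × 3.44 × 10^7 × 35.2 = 1.816 × 10^5 m³
Net withdrawal = 5.05 × 10^6 − 1.47 × 10^6 = 3.58 × 10^6 m³/yr = 9808 m³/d
t = ΔV / Q = 1.816 × 10^5 m³ / 9808 m³/d = 18.52 d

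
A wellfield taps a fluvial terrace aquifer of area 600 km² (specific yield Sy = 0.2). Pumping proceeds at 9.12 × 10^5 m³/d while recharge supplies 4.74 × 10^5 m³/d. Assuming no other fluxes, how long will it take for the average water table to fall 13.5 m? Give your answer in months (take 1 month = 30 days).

t ≈ 123 months

A = 600 km² = 6 × 10^8 m²
ΔV = Sy × A × Δh = 0.2 × 6 × 10^8 × 13.5 = 1.62 × 10^9 m³
Net withdrawal = 9.12 × 10^5 − 4.74 × 10^5 = 4.38 × 10^5 m³/d
t = ΔV / Q = 1.62 × 10^9 m³ / 4.38 × 10^5 m³/d = 3699 d
t = 3699 d ≈ 123.3 months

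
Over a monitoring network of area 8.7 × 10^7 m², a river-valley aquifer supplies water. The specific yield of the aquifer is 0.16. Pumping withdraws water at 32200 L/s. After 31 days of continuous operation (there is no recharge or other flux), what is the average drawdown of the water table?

Q = 32200 L/s = 2.782 × 10^6 m³/d
ΔV = Q × t = 2.782 × 10^6 m³/d × 31 d = 8.624 × 10^7 m³
Δh = ΔV / (Sy × A) = 8.624 × 10^7 / (0.16 × 8.7 × 10^7) = 6.196 m

Δh ≈ 6.2 m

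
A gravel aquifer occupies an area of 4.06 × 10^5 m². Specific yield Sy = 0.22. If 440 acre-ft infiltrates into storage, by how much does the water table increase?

ΔV = 440 acre-ft = 5.427 × 10^5 m³
Δh = ΔV / (Sy × A) = 5.427 × 10^5 m³ / (0.22 × 4.06 × 10^5 m²) = 6.076 m

Δh ≈ 6.08 m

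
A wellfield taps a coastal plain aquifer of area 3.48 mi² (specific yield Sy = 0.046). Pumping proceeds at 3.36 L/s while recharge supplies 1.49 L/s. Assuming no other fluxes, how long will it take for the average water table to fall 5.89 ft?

t ≈ 4610 days

A = 3.48 mi² = 9.013 × 10^6 m²
Δh = 5.89 ft = 1.795 m
ΔV = Sy × A × Δh = 0.046 × 9.013 × 10^6 × 1.795 = 7.443 × 10^5 m³
Net withdrawal = 3.36 − 1.49 = 1.87 L/s = 161.6 m³/d
t = ΔV / Q = 7.443 × 10^5 m³ / 161.6 m³/d = 4607 d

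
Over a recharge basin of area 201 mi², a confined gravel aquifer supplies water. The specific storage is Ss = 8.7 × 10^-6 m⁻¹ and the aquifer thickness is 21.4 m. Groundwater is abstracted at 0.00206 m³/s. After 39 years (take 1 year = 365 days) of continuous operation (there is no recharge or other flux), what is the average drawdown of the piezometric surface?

S = Ss × b = 8.7 × 10^-6 m⁻¹ × 21.4 m = 1.862 × 10^-4
A = 201 mi² = 5.206 × 10^8 m²
Q = 0.00206 m³/s = 178 m³/d
t = 39 years = 14240 d
ΔV = Q × t = 178 m³/d × 14240 d = 2.534 × 10^6 m³
Δh = ΔV / (S × A) = 2.534 × 10^6 / (1.862 × 10^-4 × 5.206 × 10^8) = 26.14 m

Δh ≈ 26.1 m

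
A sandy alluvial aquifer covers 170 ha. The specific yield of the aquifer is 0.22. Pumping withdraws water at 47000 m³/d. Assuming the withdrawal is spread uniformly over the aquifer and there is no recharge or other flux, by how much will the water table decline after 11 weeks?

A = 170 ha = 1.7 × 10^6 m²
t = 11 weeks = 77 d
ΔV = Q × t = 47000 m³/d × 77 d = 3.619 × 10^6 m³
Δh = ΔV / (Sy × A) = 3.619 × 10^6 / (0.22 × 1.7 × 10^6) = 9.676 m

Δh ≈ 9.68 m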